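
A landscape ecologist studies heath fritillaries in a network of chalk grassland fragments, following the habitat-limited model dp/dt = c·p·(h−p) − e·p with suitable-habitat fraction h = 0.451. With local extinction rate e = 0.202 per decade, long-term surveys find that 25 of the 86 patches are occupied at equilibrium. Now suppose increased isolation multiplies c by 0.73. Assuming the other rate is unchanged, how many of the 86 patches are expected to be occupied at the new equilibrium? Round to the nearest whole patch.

20

Observed p* = 25/86 = 0.29070.
Balance c(h−p*) = e gives c = e/(0.451 − 0.29070) = 0.202/0.16030 = 1.26014.
New p* = 0.451 − e/c = 0.451 − 0.20200/0.91990 = 0.23141.
Expected occupied = 86 × 0.23141 = 19.90 ≈ 20.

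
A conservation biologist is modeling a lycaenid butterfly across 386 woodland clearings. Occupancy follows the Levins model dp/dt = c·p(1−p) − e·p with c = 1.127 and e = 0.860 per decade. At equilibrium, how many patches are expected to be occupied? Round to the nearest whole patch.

p* = 1 − e/c = 1 − 0.860/1.127 = 0.2369.
Expected occupied patches = N × p* = 386 × 0.2369 = 91.45 ≈ 91.

91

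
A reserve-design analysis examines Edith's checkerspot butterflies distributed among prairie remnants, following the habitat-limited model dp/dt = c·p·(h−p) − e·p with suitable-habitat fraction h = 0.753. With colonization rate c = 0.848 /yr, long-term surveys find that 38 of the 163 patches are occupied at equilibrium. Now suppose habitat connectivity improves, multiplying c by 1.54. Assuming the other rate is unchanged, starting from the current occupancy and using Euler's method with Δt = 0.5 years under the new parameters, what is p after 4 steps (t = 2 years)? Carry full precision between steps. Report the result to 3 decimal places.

0.332

Observed p* = 38/163 = 0.23313.
Balance c(h−p*) = e gives e = 0.848×(0.753 − 0.23313) = 0.44085.
Starting from p₀ = 0.23313; update p ← p + (dp/dt)·Δt with the new parameters.
step 1: Δp = +0.02775, p = 0.26088
step 2: Δp = +0.02633, p = 0.28720
step 3: Δp = +0.02405, p = 0.31125
step 4: Δp = +0.02117, p = 0.33242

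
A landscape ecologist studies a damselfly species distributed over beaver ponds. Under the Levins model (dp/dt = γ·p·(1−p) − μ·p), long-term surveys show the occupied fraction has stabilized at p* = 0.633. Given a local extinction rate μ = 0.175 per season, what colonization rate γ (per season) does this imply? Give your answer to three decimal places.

At equilibrium γ(1−p*) = μ, so γ = μ/(1−p*).
γ = 0.175/(1 − 0.633) = 0.175/0.3670 = 0.4768.

0.477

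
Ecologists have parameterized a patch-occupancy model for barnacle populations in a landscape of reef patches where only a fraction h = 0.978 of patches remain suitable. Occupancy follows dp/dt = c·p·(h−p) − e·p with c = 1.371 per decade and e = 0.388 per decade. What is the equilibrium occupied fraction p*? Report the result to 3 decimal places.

Setting dp/dt = 0 and dividing by p* gives c·(h−p*) = e.
So p* = h − e/c = 0.978 − 0.388/1.371 = 0.978 − 0.2830 = 0.6950.

0.695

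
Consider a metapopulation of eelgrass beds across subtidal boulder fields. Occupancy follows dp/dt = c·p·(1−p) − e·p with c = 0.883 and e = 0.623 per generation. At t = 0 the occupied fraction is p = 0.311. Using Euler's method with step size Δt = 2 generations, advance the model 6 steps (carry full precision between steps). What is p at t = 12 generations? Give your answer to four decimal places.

Update rule: p ← p + [c·p·(1−p) − e·p]·Δt with Δt = 2.
  1  |  dp/dt·Δt = -0.009089  |  p_1 = 0.301911
  2  |  dp/dt·Δt = -0.003977  |  p_2 = 0.297933
  3  |  dp/dt·Δt = -0.001832  |  p_3 = 0.296101
  4  |  dp/dt·Δt = -0.000863  |  p_4 = 0.295238
  5  |  dp/dt·Δt = -0.000410  |  p_5 = 0.294828
  6  |  dp/dt·Δt = -0.000196  |  p_6 = 0.294631

0.2946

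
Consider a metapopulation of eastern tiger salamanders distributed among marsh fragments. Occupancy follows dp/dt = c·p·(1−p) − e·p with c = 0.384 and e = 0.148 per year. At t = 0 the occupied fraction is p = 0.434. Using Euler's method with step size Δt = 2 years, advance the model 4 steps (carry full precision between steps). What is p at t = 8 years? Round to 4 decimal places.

0.5900

Update rule: p ← p + [c·p·(1−p) − e·p]·Δt with Δt = 2.
  1  |  dp/dt·Δt = +0.060191  |  p_1 = 0.494191
  2  |  dp/dt·Δt = +0.045694  |  p_2 = 0.539884
  3  |  dp/dt·Δt = +0.030973  |  p_3 = 0.570857
  4  |  dp/dt·Δt = +0.019170  |  p_4 = 0.590027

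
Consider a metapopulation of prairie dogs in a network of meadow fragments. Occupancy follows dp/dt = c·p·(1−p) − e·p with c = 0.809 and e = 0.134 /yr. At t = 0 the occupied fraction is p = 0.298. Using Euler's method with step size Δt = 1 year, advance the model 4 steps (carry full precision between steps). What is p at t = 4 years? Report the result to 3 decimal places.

Update rule: p ← p + [c·p·(1−p) − e·p]·Δt with Δt = 1.
p: 0.29800 → 0.42731  (Δp = +0.12931)
p: 0.42731 → 0.56802  (Δp = +0.14072)
p: 0.56802 → 0.69041  (Δp = +0.12239)
p: 0.69041 → 0.77082  (Δp = +0.08040)

0.771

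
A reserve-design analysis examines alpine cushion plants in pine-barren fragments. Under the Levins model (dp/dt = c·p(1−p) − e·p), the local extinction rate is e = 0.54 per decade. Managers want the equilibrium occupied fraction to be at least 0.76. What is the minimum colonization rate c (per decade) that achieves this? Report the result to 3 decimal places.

2.250

p* = 1 − e/c ≥ 0.76 requires e/c ≤ 0.2400, i.e. c ≥ e/0.2400.
c_min = 0.54/0.2400 = 2.2500.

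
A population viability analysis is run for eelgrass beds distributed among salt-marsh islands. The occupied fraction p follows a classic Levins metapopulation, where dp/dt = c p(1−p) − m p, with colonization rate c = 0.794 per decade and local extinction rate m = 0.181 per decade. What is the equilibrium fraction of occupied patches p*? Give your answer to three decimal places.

0.772

Setting dp/dt = 0 and dividing through by p* gives c·(1−p*) = m.
So p* = 1 − m/c = 1 − 0.181/0.794 = 1 − 0.2280 = 0.7720.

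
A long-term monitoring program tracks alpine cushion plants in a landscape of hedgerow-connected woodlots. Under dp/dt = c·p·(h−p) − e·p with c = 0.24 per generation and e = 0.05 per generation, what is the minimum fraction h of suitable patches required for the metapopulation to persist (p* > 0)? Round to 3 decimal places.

p* = h − e/c is positive only when h > e/c.
h_min = e/c = 0.05/0.24 = 0.2083.

0.208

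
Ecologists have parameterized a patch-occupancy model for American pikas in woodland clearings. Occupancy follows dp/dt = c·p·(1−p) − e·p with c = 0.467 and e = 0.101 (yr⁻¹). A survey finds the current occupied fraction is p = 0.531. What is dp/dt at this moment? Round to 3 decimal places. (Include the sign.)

Colonization term: c·p·(1−p) = 0.467×0.531×0.4690 = 0.11630.
Extinction term: e·p = 0.05363.
dp/dt = 0.11630 − 0.05363 = 0.06267.

0.063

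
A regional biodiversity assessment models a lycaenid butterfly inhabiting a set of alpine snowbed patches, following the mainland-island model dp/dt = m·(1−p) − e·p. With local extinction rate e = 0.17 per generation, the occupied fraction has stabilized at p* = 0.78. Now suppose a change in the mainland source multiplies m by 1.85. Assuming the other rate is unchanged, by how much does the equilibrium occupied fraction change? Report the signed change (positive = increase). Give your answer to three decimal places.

Balance m(1−p*) = e·p* gives m = e·p*/(1−p*) = 0.17×0.78000/0.22000 = 0.60273.
New p* = m/(m+e) = 1.11505/(1.11505+0.17000) = 0.86771.
Δp* = 0.86771 − 0.78000 = +0.08771.

0.088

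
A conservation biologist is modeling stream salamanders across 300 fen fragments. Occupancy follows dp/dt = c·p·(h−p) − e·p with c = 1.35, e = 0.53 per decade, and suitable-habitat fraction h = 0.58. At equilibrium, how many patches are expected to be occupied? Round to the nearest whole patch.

p* = h − e/c = 0.58 − 0.3926 = 0.1874.
Expected occupied patches = N × p* = 300 × 0.1874 = 56.22 ≈ 56.

56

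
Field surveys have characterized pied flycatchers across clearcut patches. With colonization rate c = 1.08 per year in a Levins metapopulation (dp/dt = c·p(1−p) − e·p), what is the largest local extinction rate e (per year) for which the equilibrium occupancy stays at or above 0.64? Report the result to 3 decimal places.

0.389

1 − e/c ≥ 0.64 ⇒ e ≤ c(1 − 0.64) = 1.08 × 0.3600.
e_max = 0.3888.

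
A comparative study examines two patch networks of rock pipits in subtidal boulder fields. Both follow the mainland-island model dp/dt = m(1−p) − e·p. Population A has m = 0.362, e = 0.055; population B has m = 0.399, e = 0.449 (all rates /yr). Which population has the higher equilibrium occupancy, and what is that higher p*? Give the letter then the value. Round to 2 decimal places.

A: p*_A = m/(m+e) = 0.362/0.4170 = 0.8681.
B: p*_B = 0.399/0.8480 = 0.4705.
A is higher at 0.8681.

A, 0.87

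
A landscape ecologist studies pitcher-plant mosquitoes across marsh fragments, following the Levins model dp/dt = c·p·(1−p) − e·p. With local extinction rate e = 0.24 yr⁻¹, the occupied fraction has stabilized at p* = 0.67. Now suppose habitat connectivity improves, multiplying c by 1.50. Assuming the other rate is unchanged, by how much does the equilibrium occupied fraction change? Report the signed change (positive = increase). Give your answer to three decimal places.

Balance c(1−p*) = e gives c = e/(1 − 0.67000) = 0.24/0.33000 = 0.72727.
New p* = 1 − e/c = 1 − 0.24000/1.09091 = 0.78000.
Δp* = 0.78000 − 0.67000 = +0.11000.

0.110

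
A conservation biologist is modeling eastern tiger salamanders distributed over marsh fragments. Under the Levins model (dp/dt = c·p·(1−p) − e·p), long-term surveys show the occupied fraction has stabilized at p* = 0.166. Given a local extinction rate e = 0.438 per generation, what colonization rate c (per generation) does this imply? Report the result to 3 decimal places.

0.525

At equilibrium c(1−p*) = e, so c = e/(1−p*).
c = 0.438/(1 − 0.166) = 0.438/0.8340 = 0.5252.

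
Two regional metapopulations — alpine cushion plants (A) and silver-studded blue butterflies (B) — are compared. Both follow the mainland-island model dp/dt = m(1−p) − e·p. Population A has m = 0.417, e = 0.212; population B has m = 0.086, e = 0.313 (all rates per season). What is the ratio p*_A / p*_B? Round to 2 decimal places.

A: p*_A = m/(m+e) = 0.417/0.6290 = 0.6630.
B: p*_B = 0.086/0.3990 = 0.2155.
p*_A / p*_B = 0.6630/0.2155 = 3.0758.

3.08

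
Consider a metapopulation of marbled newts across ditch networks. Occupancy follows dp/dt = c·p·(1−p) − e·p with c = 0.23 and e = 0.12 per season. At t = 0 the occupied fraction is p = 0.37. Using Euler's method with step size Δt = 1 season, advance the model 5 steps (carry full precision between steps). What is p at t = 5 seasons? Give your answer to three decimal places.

0.410

Update rule: p ← p + [c·p·(1−p) − e·p]·Δt with Δt = 1.
  1  |  dp/dt·Δt = +0.009213  |  p_1 = 0.379213
  2  |  dp/dt·Δt = +0.008639  |  p_2 = 0.387852
  3  |  dp/dt·Δt = +0.008065  |  p_3 = 0.395917
  4  |  dp/dt·Δt = +0.007498  |  p_4 = 0.403415
  5  |  dp/dt·Δt = +0.006945  |  p_5 = 0.410360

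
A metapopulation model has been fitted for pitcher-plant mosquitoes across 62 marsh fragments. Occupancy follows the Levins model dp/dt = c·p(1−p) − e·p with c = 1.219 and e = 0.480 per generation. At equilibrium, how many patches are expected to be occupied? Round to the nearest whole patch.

38

p* = 1 − e/c = 1 − 0.480/1.219 = 0.6062.
Expected occupied patches = N × p* = 62 × 0.6062 = 37.59 ≈ 38.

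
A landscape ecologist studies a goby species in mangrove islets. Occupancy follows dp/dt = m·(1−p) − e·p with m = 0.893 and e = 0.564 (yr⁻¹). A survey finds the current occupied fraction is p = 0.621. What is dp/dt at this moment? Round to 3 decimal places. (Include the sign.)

-0.012

Colonization term: m·(1−p) = 0.893×0.3790 = 0.33845.
Extinction term: e·p = 0.35024.
dp/dt = 0.33845 − 0.35024 = -0.01180.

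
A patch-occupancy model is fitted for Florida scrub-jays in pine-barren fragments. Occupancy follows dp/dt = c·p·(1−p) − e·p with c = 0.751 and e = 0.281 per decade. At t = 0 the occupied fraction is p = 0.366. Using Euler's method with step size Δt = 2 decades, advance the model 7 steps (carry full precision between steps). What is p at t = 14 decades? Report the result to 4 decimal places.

Update rule: p ← p + [c·p·(1−p) − e·p]·Δt with Δt = 2.
  1  |  dp/dt·Δt = +0.142838  |  p_1 = 0.508838
  2  |  dp/dt·Δt = +0.089416  |  p_2 = 0.598254
  3  |  dp/dt·Δt = +0.024781  |  p_3 = 0.623035
  4  |  dp/dt·Δt = +0.002618  |  p_4 = 0.625653
  5  |  dp/dt·Δt = +0.000169  |  p_5 = 0.625821
  6  |  dp/dt·Δt = +0.000010  |  p_6 = 0.625832
  7  |  dp/dt·Δt = +0.000001  |  p_7 = 0.625832

0.6258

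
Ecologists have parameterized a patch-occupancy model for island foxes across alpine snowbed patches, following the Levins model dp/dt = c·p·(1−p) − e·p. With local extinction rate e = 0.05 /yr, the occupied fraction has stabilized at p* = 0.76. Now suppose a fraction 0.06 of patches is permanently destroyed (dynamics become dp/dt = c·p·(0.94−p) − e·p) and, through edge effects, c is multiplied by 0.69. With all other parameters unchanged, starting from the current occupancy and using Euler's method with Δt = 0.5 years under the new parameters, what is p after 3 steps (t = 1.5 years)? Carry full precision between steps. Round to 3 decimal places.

Balance c(1−p*) = e gives c = e/(1 − 0.76000) = 0.05/0.24000 = 0.20833.
Starting from p₀ = 0.76000; update p ← p + (dp/dt)·Δt with the new parameters.
p: 0.76000 → 0.75083  (Δp = -0.00917)
p: 0.75083 → 0.74227  (Δp = -0.00856)
p: 0.74227 → 0.73426  (Δp = -0.00801)

0.734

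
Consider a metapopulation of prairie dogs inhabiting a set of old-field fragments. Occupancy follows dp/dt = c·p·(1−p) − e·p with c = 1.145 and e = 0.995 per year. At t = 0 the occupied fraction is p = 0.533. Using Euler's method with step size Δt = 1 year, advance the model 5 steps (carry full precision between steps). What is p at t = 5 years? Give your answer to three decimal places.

Update rule: p ← p + [c·p·(1−p) − e·p]·Δt with Δt = 1.
p: 0.53300 → 0.28767  (Δp = -0.24533)
p: 0.28767 → 0.23607  (Δp = -0.05160)
p: 0.23607 → 0.20767  (Δp = -0.02840)
p: 0.20767 → 0.18944  (Δp = -0.01823)
p: 0.18944 → 0.17676  (Δp = -0.01267)

0.177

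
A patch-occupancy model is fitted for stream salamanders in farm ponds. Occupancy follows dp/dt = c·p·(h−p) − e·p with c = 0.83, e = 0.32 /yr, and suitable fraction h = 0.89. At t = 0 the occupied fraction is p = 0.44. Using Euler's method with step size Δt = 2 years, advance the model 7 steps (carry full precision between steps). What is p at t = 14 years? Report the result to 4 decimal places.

Update rule: p ← p + [c·p·(h−p) − e·p]·Δt with Δt = 2.
step 1: Δp = +0.04708, p = 0.48708
step 2: Δp = +0.01405, p = 0.50113
step 3: Δp = +0.00277, p = 0.50390
step 4: Δp = +0.00047, p = 0.50437
step 5: Δp = +0.00008, p = 0.50444
step 6: Δp = +0.00001, p = 0.50446
step 7: Δp = +0.00000, p = 0.50446

0.5045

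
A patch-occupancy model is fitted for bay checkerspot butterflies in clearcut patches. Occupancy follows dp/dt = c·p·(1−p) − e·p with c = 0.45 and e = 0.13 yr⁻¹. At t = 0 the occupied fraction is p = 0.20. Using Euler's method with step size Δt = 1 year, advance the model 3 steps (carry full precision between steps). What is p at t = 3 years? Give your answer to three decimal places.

0.353

Update rule: p ← p + [c·p·(1−p) − e·p]·Δt with Δt = 1.
step 1: Δp = +0.04600, p = 0.24600
step 2: Δp = +0.05149, p = 0.29749
step 3: Δp = +0.05537, p = 0.35286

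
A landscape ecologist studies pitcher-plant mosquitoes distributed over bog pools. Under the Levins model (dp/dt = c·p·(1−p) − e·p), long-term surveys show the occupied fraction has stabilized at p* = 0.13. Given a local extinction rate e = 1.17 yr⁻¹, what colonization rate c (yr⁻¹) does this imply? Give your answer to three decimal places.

At equilibrium c(1−p*) = e, so c = e/(1−p*).
c = 1.17/(1 − 0.13) = 1.17/0.8700 = 1.3448.

1.345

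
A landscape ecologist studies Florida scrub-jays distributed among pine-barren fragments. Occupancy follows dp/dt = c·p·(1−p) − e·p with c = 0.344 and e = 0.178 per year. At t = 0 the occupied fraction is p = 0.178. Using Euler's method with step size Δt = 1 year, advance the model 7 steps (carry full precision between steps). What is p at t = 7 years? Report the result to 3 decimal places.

Update rule: p ← p + [c·p·(1−p) − e·p]·Δt with Δt = 1.
p: 0.17800 → 0.19665  (Δp = +0.01865)
p: 0.19665 → 0.21599  (Δp = +0.01934)
p: 0.21599 → 0.23580  (Δp = +0.01981)
p: 0.23580 → 0.25581  (Δp = +0.02002)
p: 0.25581 → 0.27577  (Δp = +0.01995)
p: 0.27577 → 0.29538  (Δp = +0.01962)
p: 0.29538 → 0.31440  (Δp = +0.01902)

0.314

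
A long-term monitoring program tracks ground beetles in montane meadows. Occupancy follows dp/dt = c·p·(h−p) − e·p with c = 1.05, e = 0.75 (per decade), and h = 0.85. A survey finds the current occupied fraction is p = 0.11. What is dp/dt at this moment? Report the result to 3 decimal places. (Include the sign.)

0.003

Colonization term: c·p·(h−p) = 1.05×0.11×0.7400 = 0.08547.
Extinction term: e·p = 0.08250.
dp/dt = 0.08547 − 0.08250 = 0.00297.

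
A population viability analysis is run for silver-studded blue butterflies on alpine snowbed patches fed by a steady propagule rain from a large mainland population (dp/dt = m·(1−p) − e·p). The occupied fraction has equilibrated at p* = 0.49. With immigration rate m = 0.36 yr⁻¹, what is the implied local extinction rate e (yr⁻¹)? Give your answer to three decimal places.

At equilibrium m(1−p*) = e·p*, so e = m(1−p*)/p*.
e = 0.36 × 0.5100 / 0.49 = 0.3747.

0.375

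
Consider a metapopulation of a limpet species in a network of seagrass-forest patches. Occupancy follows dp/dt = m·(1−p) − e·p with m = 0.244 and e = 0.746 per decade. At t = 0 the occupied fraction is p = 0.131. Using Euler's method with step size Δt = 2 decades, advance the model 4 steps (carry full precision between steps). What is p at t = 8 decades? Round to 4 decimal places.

Update rule: p ← p + [m·(1−p) − e·p]·Δt with Δt = 2.
  1  |  dp/dt·Δt = +0.228620  |  p_1 = 0.359620
  2  |  dp/dt·Δt = -0.224048  |  p_2 = 0.135572
  3  |  dp/dt·Δt = +0.219567  |  p_3 = 0.355139
  4  |  dp/dt·Δt = -0.215175  |  p_4 = 0.139964

0.1400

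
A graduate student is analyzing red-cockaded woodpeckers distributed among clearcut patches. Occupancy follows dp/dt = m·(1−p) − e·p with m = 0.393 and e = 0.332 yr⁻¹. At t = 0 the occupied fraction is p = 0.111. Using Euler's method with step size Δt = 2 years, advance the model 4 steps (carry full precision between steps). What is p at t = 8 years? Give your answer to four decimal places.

Update rule: p ← p + [m·(1−p) − e·p]·Δt with Δt = 2.
step 1: Δp = +0.62505, p = 0.73605
step 2: Δp = -0.28127, p = 0.45478
step 3: Δp = +0.12657, p = 0.58135
step 4: Δp = -0.05696, p = 0.52439

0.5244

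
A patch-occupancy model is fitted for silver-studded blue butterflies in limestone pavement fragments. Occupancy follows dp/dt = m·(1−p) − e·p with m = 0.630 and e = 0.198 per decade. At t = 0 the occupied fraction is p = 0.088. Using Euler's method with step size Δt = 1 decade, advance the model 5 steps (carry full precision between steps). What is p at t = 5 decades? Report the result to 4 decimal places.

Update rule: p ← p + [m·(1−p) − e·p]·Δt with Δt = 1.
step 1: Δp = +0.55714, p = 0.64514
step 2: Δp = +0.09583, p = 0.74096
step 3: Δp = +0.01648, p = 0.75745
step 4: Δp = +0.00283, p = 0.76028
step 5: Δp = +0.00049, p = 0.76077

0.7608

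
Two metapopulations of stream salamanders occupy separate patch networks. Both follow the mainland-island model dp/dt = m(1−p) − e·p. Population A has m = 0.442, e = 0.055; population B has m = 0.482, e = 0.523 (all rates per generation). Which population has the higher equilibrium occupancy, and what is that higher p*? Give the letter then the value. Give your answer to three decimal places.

A, 0.889

A: p*_A = m/(m+e) = 0.442/0.4970 = 0.8893.
B: p*_B = 0.482/1.0050 = 0.4796.
A is higher at 0.8893.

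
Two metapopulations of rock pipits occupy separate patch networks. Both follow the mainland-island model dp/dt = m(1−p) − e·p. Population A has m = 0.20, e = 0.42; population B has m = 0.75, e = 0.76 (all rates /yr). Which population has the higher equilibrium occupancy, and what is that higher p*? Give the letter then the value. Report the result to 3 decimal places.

A: p*_A = m/(m+e) = 0.20/0.6200 = 0.3226.
B: p*_B = 0.75/1.5100 = 0.4967.
B is higher at 0.4967.

B, 0.497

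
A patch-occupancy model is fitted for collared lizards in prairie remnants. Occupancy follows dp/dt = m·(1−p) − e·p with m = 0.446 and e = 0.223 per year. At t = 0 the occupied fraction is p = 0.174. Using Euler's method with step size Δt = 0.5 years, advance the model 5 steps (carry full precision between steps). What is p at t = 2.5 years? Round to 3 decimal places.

0.602

Update rule: p ← p + [m·(1−p) − e·p]·Δt with Δt = 0.5.
step 1: Δp = +0.16480, p = 0.33880
step 2: Δp = +0.10967, p = 0.44847
step 3: Δp = +0.07299, p = 0.52146
step 4: Δp = +0.04857, p = 0.57003
step 5: Δp = +0.03233, p = 0.60235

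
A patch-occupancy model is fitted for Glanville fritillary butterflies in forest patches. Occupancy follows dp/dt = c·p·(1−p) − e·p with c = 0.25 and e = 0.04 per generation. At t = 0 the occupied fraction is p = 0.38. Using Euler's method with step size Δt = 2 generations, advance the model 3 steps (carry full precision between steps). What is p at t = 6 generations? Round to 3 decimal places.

0.634

Update rule: p ← p + [c·p·(1−p) − e·p]·Δt with Δt = 2.
t = 2: p = 0.38000 + (+0.08740) = 0.46740
t = 4: p = 0.46740 + (+0.08708) = 0.55448
t = 6: p = 0.55448 + (+0.07916) = 0.63363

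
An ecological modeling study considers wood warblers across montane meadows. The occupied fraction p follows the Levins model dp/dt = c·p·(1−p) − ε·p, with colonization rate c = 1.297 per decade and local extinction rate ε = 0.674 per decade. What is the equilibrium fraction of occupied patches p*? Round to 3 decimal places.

0.480

At equilibrium, colonization balances extinction: c·p*·(1−p*) = ε·p*.
So p* = 1 − ε/c = 1 − 0.674/1.297 = 1 − 0.5197 = 0.4803.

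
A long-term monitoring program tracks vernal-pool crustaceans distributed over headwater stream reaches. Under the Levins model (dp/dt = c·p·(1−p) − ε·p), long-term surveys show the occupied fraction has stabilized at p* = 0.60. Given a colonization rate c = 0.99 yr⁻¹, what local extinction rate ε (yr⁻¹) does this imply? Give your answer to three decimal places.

0.396

At equilibrium c(1−p*) = ε.
ε = 0.99 × (1 − 0.60) = 0.99 × 0.4000 = 0.3960.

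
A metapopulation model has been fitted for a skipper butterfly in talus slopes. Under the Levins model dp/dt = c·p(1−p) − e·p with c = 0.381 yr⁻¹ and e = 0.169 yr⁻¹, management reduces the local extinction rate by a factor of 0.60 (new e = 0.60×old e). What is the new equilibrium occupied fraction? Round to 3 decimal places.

0.734

Before: p* = 1 − 0.169/0.381 = 0.5564.
After the change, c = 0.381, e = 0.1014, so p* = 1 − 0.1014/0.381 = 0.7339.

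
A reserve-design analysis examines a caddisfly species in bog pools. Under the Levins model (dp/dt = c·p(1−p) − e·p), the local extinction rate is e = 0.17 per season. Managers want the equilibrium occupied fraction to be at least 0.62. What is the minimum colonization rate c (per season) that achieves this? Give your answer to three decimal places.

0.447

p* = 1 − e/c ≥ 0.62 requires e/c ≤ 0.3800, i.e. c ≥ e/0.3800.
c_min = 0.17/0.3800 = 0.4474.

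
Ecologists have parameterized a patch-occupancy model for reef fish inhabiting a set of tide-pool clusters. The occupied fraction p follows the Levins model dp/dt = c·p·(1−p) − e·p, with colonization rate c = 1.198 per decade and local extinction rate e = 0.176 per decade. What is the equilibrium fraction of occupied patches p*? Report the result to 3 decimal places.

At equilibrium, colonization balances extinction: c·p*·(1−p*) = e·p*.
So p* = 1 − e/c = 1 − 0.176/1.198 = 1 − 0.1469 = 0.8531.

0.853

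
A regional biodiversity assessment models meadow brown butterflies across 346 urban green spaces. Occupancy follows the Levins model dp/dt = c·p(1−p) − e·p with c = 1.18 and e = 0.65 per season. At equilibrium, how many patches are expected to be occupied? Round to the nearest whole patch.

155

p* = 1 − e/c = 1 − 0.65/1.18 = 0.4492.
Expected occupied patches = N × p* = 346 × 0.4492 = 155.41 ≈ 155.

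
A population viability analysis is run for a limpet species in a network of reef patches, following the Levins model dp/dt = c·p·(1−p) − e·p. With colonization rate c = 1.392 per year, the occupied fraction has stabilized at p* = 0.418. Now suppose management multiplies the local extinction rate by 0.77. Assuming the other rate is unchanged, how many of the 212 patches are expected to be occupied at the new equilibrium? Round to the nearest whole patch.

Balance c(1−p*) = e gives e = 1.392×(1 − 0.41800) = 0.81014.
New p* = 1 − e/c = 1 − 0.62381/1.39200 = 0.55186.
Expected occupied = 212 × 0.55186 = 116.99 ≈ 117.

117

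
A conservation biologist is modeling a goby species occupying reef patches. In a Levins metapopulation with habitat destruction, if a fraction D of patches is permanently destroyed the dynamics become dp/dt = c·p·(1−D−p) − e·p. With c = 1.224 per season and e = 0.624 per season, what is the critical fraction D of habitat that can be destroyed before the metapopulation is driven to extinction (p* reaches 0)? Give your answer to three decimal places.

The nontrivial equilibrium is p* = (1−D) − e/c; extinction occurs when this hits zero.
So D_crit = 1 − e/c = 1 − 0.624/1.224 = 1 − 0.5098 = 0.4902.
Note this equals the original equilibrium occupancy — the Levins extinction-debt result.

0.490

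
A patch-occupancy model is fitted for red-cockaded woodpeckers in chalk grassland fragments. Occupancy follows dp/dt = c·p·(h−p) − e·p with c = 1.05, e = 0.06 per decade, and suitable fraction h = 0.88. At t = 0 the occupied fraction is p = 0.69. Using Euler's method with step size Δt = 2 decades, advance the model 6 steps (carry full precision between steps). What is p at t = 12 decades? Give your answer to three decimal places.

0.810

Update rule: p ← p + [c·p·(h−p) − e·p]·Δt with Δt = 2.
  1  |  dp/dt·Δt = +0.192510  |  p_1 = 0.882510
  2  |  dp/dt·Δt = -0.110553  |  p_2 = 0.771957
  3  |  dp/dt·Δt = +0.082515  |  p_3 = 0.854472
  4  |  dp/dt·Δt = -0.056729  |  p_4 = 0.797743
  5  |  dp/dt·Δt = +0.042073  |  p_5 = 0.839816
  6  |  dp/dt·Δt = -0.029909  |  p_6 = 0.809907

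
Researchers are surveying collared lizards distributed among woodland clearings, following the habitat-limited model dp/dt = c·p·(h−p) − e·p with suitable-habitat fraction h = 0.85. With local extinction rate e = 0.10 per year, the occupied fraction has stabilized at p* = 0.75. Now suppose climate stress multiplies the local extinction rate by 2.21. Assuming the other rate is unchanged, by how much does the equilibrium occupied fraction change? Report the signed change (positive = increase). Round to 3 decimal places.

-0.121

Balance c(h−p*) = e gives c = e/(0.85 − 0.75000) = 0.10/0.10000 = 1.00000.
New p* = 0.85 − e/c = 0.85 − 0.22100/1.00000 = 0.62900.
Δp* = 0.62900 − 0.75000 = -0.12100.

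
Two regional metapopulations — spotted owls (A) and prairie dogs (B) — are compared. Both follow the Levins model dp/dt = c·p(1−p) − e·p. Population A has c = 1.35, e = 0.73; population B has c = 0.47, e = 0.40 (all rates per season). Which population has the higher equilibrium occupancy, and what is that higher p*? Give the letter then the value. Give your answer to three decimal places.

A: p*_A = 1 − 0.73/1.35 = 0.4593.
B: p*_B = 1 − 0.40/0.47 = 0.1489.
A is higher at 0.4593.

A, 0.459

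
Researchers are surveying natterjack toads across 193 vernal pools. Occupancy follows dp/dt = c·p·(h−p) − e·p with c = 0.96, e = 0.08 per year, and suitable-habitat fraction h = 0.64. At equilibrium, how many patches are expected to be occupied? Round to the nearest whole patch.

107

p* = h − e/c = 0.64 − 0.0833 = 0.5567.
Expected occupied patches = N × p* = 193 × 0.5567 = 107.44 ≈ 107.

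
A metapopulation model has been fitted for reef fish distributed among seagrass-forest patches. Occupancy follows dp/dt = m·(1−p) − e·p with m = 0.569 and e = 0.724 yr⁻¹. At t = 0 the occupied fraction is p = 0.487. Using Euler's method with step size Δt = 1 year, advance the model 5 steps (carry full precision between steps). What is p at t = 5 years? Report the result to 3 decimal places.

0.440

Update rule: p ← p + [m·(1−p) − e·p]·Δt with Δt = 1.
  1  |  dp/dt·Δt = -0.060691  |  p_1 = 0.426309
  2  |  dp/dt·Δt = +0.017782  |  p_2 = 0.444091
  3  |  dp/dt·Δt = -0.005210  |  p_3 = 0.438881
  4  |  dp/dt·Δt = +0.001527  |  p_4 = 0.440408
  5  |  dp/dt·Δt = -0.000447  |  p_5 = 0.439961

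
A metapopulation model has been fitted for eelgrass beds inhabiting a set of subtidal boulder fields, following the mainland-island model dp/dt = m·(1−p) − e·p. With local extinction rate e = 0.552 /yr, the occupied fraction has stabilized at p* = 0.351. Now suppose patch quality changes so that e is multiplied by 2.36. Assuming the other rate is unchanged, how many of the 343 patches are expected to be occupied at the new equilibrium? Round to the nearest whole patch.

Balance m(1−p*) = e·p* gives m = e·p*/(1−p*) = 0.552×0.35100/0.64900 = 0.29854.
New p* = m/(m+e) = 0.29854/(0.29854+1.30272) = 0.18644.
Expected occupied = 343 × 0.18644 = 63.95 ≈ 64.

64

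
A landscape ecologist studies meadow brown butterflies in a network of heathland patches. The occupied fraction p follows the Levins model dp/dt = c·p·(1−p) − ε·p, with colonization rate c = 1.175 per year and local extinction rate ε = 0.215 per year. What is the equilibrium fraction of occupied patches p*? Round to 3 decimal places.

0.817

At equilibrium, colonization balances extinction: c·p*·(1−p*) = ε·p*.
So p* = 1 − ε/c = 1 − 0.215/1.175 = 1 − 0.1830 = 0.8170.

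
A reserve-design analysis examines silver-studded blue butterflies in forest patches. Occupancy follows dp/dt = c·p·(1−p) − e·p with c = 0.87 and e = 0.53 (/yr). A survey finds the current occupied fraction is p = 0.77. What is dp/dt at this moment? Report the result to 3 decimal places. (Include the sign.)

-0.254

Colonization term: c·p·(1−p) = 0.87×0.77×0.2300 = 0.15408.
Extinction term: e·p = 0.40810.
dp/dt = 0.15408 − 0.40810 = -0.25402.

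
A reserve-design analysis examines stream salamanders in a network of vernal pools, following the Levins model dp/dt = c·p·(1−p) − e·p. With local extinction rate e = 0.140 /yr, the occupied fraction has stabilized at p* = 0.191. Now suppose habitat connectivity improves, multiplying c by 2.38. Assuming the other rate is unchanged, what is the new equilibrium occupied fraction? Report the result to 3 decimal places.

0.660

Balance c(1−p*) = e gives c = e/(1 − 0.19100) = 0.140/0.80900 = 0.17305.
New p* = 1 − e/c = 1 − 0.14000/0.41186 = 0.66008.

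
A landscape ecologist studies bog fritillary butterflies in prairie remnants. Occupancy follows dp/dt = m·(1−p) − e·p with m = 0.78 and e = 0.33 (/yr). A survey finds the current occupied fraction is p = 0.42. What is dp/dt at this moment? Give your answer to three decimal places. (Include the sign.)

Colonization term: m·(1−p) = 0.78×0.5800 = 0.45240.
Extinction term: e·p = 0.13860.
dp/dt = 0.45240 − 0.13860 = 0.31380.

0.314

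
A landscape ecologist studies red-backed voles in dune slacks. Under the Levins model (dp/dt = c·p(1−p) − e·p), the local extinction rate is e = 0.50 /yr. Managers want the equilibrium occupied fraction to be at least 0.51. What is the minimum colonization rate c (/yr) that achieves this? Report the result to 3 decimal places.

p* = 1 − e/c ≥ 0.51 requires e/c ≤ 0.4900, i.e. c ≥ e/0.4900.
c_min = 0.50/0.4900 = 1.0204.

1.020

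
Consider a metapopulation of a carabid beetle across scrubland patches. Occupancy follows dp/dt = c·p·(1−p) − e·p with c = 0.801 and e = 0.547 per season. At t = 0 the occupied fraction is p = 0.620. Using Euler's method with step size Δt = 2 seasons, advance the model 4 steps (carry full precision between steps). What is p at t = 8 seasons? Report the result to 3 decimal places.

Update rule: p ← p + [c·p·(1−p) − e·p]·Δt with Δt = 2.
  1  |  dp/dt·Δt = -0.300849  |  p_1 = 0.319151
  2  |  dp/dt·Δt = -0.001047  |  p_2 = 0.318104
  3  |  dp/dt·Δt = -0.000510  |  p_3 = 0.317594
  4  |  dp/dt·Δt = -0.000250  |  p_4 = 0.317345

0.317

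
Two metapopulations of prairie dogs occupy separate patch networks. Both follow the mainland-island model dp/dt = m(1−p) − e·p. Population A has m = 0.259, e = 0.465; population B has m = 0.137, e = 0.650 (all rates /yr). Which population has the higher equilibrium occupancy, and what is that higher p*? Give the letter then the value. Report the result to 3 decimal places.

A: p*_A = m/(m+e) = 0.259/0.7240 = 0.3577.
B: p*_B = 0.137/0.7870 = 0.1741.
A is higher at 0.3577.

A, 0.358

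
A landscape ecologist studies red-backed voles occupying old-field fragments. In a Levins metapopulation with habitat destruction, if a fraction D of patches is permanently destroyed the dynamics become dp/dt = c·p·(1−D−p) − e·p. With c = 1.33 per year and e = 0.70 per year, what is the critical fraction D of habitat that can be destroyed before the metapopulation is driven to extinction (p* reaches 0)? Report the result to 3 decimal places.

The nontrivial equilibrium is p* = (1−D) − e/c; extinction occurs when this hits zero.
So D_crit = 1 − e/c = 1 − 0.70/1.33 = 1 − 0.5263 = 0.4737.
This equals the undisturbed p*, a classic result of Lande's extension.

0.474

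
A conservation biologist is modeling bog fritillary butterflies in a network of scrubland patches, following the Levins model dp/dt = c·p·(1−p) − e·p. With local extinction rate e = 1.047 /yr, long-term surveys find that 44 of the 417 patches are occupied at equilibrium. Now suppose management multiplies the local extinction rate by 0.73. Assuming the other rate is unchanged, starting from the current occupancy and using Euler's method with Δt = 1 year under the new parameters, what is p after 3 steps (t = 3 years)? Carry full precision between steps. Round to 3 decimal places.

0.204

Observed p* = 44/417 = 0.10552.
Balance c(1−p*) = e gives c = e/(1 − 0.10552) = 1.047/0.89448 = 1.17051.
Starting from p₀ = 0.10552; update p ← p + (dp/dt)·Δt with the new parameters.
t = 1: p = 0.10552 + (+0.02983) = 0.13534
t = 2: p = 0.13534 + (+0.03353) = 0.16888
t = 3: p = 0.16888 + (+0.03522) = 0.20409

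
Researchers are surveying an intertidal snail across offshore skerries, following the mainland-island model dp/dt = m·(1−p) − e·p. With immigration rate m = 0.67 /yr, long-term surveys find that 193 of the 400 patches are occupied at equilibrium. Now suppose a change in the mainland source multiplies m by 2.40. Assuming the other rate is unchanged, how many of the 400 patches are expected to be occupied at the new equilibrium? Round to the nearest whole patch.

276

Observed p* = 193/400 = 0.48250.
Balance m(1−p*) = e·p* gives e = m(1−p*)/p* = 0.67×0.51750/0.48250 = 0.71860.
New p* = m/(m+e) = 1.60800/(1.60800+0.71860) = 0.69114.
Expected occupied = 400 × 0.69114 = 276.46 ≈ 276.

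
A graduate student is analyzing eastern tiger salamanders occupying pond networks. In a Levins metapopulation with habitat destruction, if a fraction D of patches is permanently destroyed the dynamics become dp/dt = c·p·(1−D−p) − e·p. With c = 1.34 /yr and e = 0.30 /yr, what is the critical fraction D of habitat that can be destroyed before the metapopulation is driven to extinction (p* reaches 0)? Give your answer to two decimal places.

0.78

The nontrivial equilibrium is p* = (1−D) − e/c; extinction occurs when this hits zero.
So D_crit = 1 − e/c = 1 − 0.30/1.34 = 1 − 0.2239 = 0.7761.
This equals the undisturbed p*, a classic result of Lande's extension.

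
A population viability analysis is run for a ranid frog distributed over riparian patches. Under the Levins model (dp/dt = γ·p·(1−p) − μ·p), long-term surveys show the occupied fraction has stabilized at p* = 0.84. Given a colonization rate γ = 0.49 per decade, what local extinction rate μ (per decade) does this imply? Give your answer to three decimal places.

0.078

At equilibrium γ(1−p*) = μ.
μ = 0.49 × (1 − 0.84) = 0.49 × 0.1600 = 0.0784.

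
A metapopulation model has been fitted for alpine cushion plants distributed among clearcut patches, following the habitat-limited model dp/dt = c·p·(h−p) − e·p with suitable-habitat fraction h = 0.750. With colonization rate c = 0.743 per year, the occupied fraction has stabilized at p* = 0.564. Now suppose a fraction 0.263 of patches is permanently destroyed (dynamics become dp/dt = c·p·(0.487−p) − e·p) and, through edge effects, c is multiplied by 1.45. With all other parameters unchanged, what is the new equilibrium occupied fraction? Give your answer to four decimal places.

Balance c(h−p*) = e gives e = 0.743×(0.75 − 0.56400) = 0.13820.
New p* = 0.487 − e/c = 0.487 − 0.13820/1.07735 = 0.35872.

0.3587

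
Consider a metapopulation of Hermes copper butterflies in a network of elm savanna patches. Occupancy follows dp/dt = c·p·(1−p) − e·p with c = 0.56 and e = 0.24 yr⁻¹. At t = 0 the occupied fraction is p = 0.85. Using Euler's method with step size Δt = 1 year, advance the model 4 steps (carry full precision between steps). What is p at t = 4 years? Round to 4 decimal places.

Update rule: p ← p + [c·p·(1−p) − e·p]·Δt with Δt = 1.
p: 0.85000 → 0.71740  (Δp = -0.13260)
p: 0.71740 → 0.65876  (Δp = -0.05864)
p: 0.65876 → 0.62654  (Δp = -0.03222)
p: 0.62654 → 0.60720  (Δp = -0.01934)

0.6072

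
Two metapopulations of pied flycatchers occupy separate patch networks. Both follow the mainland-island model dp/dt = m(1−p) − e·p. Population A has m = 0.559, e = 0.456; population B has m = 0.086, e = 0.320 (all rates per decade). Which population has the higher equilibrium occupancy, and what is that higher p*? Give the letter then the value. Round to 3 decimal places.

A, 0.551

A: p*_A = m/(m+e) = 0.559/1.0150 = 0.5507.
B: p*_B = 0.086/0.4060 = 0.2118.
A is higher at 0.5507.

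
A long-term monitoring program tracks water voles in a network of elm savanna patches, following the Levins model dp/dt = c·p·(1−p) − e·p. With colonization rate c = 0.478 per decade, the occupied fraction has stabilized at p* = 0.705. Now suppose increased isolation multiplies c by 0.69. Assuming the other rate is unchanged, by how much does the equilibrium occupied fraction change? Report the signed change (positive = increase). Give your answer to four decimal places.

-0.1325

Balance c(1−p*) = e gives e = 0.478×(1 − 0.70500) = 0.14101.
New p* = 1 − e/c = 1 − 0.14101/0.32982 = 0.57246.
Δp* = 0.57246 − 0.70500 = -0.13254.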